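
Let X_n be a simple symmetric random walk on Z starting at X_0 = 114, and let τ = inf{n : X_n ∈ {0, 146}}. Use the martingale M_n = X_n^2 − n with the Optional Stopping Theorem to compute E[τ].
E[τ] = 3648

M_n = X_n^2 − n is a martingale (since E[X_{n+1}^2 | F_n] = X_n^2 + 1). By OST (τ has finite mean in a bounded region), E[M_τ] = E[M_0] = X_0^2 − 0 = 114^2 = 12996. Also E[M_τ] = E[X_τ^2] − E[τ]. The walk exits at 0 or 146, with P(hit 146 first) = 114/146, so E[X_τ^2] = 146^2 · 114/146 + 0 = 16644. Thus E[τ] = E[X_τ^2] − E[M_τ] = 16644 − 12996 = 3648 = 114(146 − 114) = 3648.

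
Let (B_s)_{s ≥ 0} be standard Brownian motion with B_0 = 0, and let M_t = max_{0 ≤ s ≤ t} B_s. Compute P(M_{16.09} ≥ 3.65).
P(M_{16.09} ≥ 3.65) = 2·P(B_{16.09} ≥ 3.65) = 2(1 − Φ(3.65/√16.09)) ≈ 0.3629

By the reflection principle for Brownian motion, P(M_t ≥ a) = 2 · P(B_t ≥ a) for a ≥ 0. Since B_t ~ N(0, t), P(B_t ≥ 3.65) = 1 − Φ(3.65/√t) = 1 − Φ(3.65/√16.09) = 1 − Φ(0.9099). So
  P(M_{16.09} ≥ 3.65) = 2(1 − Φ(0.9099)) ≈ 0.3629.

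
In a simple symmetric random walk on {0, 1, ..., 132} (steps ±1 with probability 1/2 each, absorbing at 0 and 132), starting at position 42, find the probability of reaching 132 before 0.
P(hit 132 before 0) = 42/132 = 7/22

Let u_k = P(hit 132 before 0 | start at k). Then u_0 = 0, u_132 = 1, and u_k = u_{k-1}/2 + u_{k+1}/2 for 1 ≤ k ≤ 131. This harmonic recurrence is solved by u_k = k/132, giving u_42 = 42/132 = 7/22.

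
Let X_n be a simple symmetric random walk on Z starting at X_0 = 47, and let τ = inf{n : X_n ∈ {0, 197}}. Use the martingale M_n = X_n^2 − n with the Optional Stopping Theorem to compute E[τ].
E[τ] = 7050

M_n = X_n^2 − n is a martingale (since E[X_{n+1}^2 | F_n] = X_n^2 + 1). By OST (τ has finite mean in a bounded region), E[M_τ] = E[M_0] = X_0^2 − 0 = 47^2 = 2209. Also E[M_τ] = E[X_τ^2] − E[τ]. The walk exits at 0 or 197, with P(hit 197 first) = 47/197, so E[X_τ^2] = 197^2 · 47/197 + 0 = 9259. Thus E[τ] = E[X_τ^2] − E[M_τ] = 9259 − 2209 = 7050 = 47(197 − 47) = 7050.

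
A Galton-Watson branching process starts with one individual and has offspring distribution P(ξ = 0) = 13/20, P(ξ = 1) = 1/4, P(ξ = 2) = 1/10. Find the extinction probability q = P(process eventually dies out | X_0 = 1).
q = 1

Mean offspring μ = 0·13/20 + 1·1/4 + 2·1/10 = 9/20 ≤ 1. For μ ≤ 1 with offspring not concentrated at 1, the Galton-Watson process goes extinct almost surely, so q = 1.
(Algebraic check: The pgf is f(s) = 13/20 + 1/4·s + 1/10·s². The extinction probability q is the smallest fixed point of f in [0, 1]. Setting s = f(s):
  1/10·s² + (1/4 − 1)·s + 13/20 = 0
  1/10·s² − (13/20 + 1/10)·s + 13/20 = 0
which factors as (s − 1)·(1/10·s − 13/20) = 0, giving roots s = 1 and s = (13/20)/(1/10) = 13/2. Since 13/2 ≥ 1, the smallest root in [0, 1] is s = 1.)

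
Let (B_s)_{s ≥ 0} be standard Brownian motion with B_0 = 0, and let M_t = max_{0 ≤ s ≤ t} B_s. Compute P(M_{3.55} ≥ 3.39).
P(M_{3.55} ≥ 3.39) = 2·P(B_{3.55} ≥ 3.39) = 2(1 − Φ(3.39/√3.55)) ≈ 0.0720

By the reflection principle for Brownian motion, P(M_t ≥ a) = 2 · P(B_t ≥ a) for a ≥ 0. Since B_t ~ N(0, t), P(B_t ≥ 3.39) = 1 − Φ(3.39/√t) = 1 − Φ(3.39/√3.55) = 1 − Φ(1.7992). So
  P(M_{3.55} ≥ 3.39) = 2(1 − Φ(1.7992)) ≈ 0.0720.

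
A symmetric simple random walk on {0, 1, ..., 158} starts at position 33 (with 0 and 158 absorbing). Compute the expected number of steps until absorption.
E[τ | X_0 = 33] = 4125

Let v_k = E[τ | X_0 = k]. Boundary: v_0 = v_158 = 0. Recurrence: v_k = 1 + (v_{k-1} + v_{k+1})/2 for 1 ≤ k ≤ 157. The particular solution to v_k − (v_{k-1} + v_{k+1})/2 = 1 is v_k = −k^2. Adding homogeneous solution A + B k and matching boundaries gives v_k = k (158 − k). Substituting k = 33: v_33 = 33 · 125 = 4125.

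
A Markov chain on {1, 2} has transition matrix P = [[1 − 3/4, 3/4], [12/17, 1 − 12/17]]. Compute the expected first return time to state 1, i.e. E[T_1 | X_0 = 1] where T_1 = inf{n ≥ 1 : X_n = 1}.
E[T_1 | X_0 = 1] = 1/π_1 = 33/16

For an irreducible recurrent Markov chain with stationary distribution π, E[T_i | X_0 = i] = 1/π_i (Kac's formula). Here π_1 = (12/17)/(3/4 + 12/17) = (12/17)/(99/68) = 16/33, so E[T_1 | X_0 = 1] = 1/π_1 = (3/4 + 12/17)/(12/17) = (99/68)/(12/17) = 33/16.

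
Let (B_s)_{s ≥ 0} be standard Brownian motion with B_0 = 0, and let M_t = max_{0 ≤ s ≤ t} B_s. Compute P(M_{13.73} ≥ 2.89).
P(M_{13.73} ≥ 2.89) = 2·P(B_{13.73} ≥ 2.89) = 2(1 − Φ(2.89/√13.73)) ≈ 0.4354

By the reflection principle for Brownian motion, P(M_t ≥ a) = 2 · P(B_t ≥ a) for a ≥ 0. Since B_t ~ N(0, t), P(B_t ≥ 2.89) = 1 − Φ(2.89/√t) = 1 − Φ(2.89/√13.73) = 1 − Φ(0.7799). So
  P(M_{13.73} ≥ 2.89) = 2(1 − Φ(0.7799)) ≈ 0.4354.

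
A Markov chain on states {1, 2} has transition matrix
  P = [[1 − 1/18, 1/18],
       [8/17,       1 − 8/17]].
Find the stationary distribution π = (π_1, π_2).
π_1 = 144/161, π_2 = 17/161

Solve πP = π with π_1 + π_2 = 1. From πP = π: π_1 · (1 − 1/18) + π_2 · 8/17 = π_1 ⇒ π_2 · 8/17 = π_1 · 1/18 ⇒ π_2/π_1 = (1/18)/(8/17) = 17/144. Together with π_1 + π_2 = 1:
  π_1 = (8/17)/(1/18 + 8/17) = (8/17)/(161/306) = 144/161,
  π_2 = (1/18)/(1/18 + 8/17) = (1/18)/(161/306) = 17/161.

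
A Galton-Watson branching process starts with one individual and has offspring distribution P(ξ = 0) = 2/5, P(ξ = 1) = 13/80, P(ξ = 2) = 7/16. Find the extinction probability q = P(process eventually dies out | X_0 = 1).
q = 32/35

The pgf is f(s) = 2/5 + 13/80·s + 7/16·s². The extinction probability q is the smallest fixed point of f in [0, 1]. Setting s = f(s):
  7/16·s² + (13/80 − 1)·s + 2/5 = 0
  7/16·s² − (2/5 + 7/16)·s + 2/5 = 0
which factors as (s − 1)·(7/16·s − 2/5) = 0, giving roots s = 1 and s = (2/5)/(7/16) = 32/35.
Mean offspring μ = 13/80 + 2·7/16 = 83/80 > 1 (supercritical), so q < 1. The extinction probability is the smaller root: q = (2/5)/(7/16) = 32/35.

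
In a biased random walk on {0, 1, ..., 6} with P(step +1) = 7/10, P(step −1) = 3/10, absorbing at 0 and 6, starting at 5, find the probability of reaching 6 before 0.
P(hit 6 before 0) = (1 − (3/7)^5) / (1 − (3/7)^6) = 28987/29230

Let u_k denote P(reach 6 before 0 | start at k). Boundary: u_0 = 0, u_6 = 1. Recurrence: u_k = 7/10·u_{k+1} + 3/10·u_{k-1} for 1 ≤ k ≤ 5. Try u_k = A + B·r^k with r = q/p = (3/10)/(7/10) = 3/7. Substitution satisfies the recurrence; boundary conditions give:
  u_k = (1 − r^k) / (1 − r^N) = (1 − (3/7)^5) / (1 − (3/7)^6) = 28987/29230.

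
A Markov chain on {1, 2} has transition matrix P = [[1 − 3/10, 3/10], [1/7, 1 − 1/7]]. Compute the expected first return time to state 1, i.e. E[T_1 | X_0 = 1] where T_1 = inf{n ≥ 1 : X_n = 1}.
E[T_1 | X_0 = 1] = 1/π_1 = 31/10

For an irreducible recurrent Markov chain with stationary distribution π, E[T_i | X_0 = i] = 1/π_i (Kac's formula). Here π_1 = (1/7)/(3/10 + 1/7) = (1/7)/(31/70) = 10/31, so E[T_1 | X_0 = 1] = 1/π_1 = (3/10 + 1/7)/(1/7) = (31/70)/(1/7) = 31/10.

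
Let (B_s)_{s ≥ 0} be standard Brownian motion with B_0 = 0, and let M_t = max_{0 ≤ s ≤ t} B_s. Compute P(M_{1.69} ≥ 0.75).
P(M_{1.69} ≥ 0.75) = 2·P(B_{1.69} ≥ 0.75) = 2(1 − Φ(0.75/√1.69)) ≈ 0.5640

By the reflection principle for Brownian motion, P(M_t ≥ a) = 2 · P(B_t ≥ a) for a ≥ 0. Since B_t ~ N(0, t), P(B_t ≥ 0.75) = 1 − Φ(0.75/√t) = 1 − Φ(0.75/√1.69) = 1 − Φ(0.5769). So
  P(M_{1.69} ≥ 0.75) = 2(1 − Φ(0.5769)) ≈ 0.5640.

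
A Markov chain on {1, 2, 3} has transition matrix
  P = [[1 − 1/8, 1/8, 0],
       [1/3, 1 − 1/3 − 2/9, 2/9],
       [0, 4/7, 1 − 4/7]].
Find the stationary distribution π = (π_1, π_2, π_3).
π = (48/73, 18/73, 7/73)

This is a birth-death chain on three states, which satisfies detailed balance: π_1 · P_{12} = π_2 · P_{21} and π_2 · P_{23} = π_3 · P_{32}.
From π_1 · 1/8 = π_2 · 1/3: π_2/π_1 = (1/8)/(1/3) = 3/8.
From π_2 · 2/9 = π_3 · 4/7: π_3/π_2 = (2/9)/(4/7) = 7/18.
Take π_1 proportional to 1; then unnormalized π = (1, 3/8, 7/48). Normalize by dividing by the sum 73/48:
  π = (48/73, 18/73, 7/73).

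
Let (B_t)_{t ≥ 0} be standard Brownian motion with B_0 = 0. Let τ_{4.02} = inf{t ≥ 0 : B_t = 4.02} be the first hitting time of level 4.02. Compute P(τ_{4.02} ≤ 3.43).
P(τ_{4.02} ≤ 3.43) = 2(1 − Φ(4.02/√3.43)) = 2(1 − Φ(2.1706)) ≈ 0.0300

By the reflection principle for standard BM, P(τ_b ≤ t) = 2 · P(B_t ≥ b). Since B_t ~ N(0, t), P(B_t ≥ 4.02) = 1 − Φ(4.02/√t) = 1 − Φ(4.02/√3.43) = 1 − Φ(2.1706) ≈ 0.01498. Doubling: P(τ_{4.02} ≤ 3.43) ≈ 2 · 0.01498 = 0.02996 ≈ 0.0300.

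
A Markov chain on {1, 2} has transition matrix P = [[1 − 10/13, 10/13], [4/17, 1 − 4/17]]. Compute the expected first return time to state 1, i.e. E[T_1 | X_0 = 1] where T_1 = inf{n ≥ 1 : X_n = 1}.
E[T_1 | X_0 = 1] = 1/π_1 = 111/26

For an irreducible recurrent Markov chain with stationary distribution π, E[T_i | X_0 = i] = 1/π_i (Kac's formula). Here π_1 = (4/17)/(10/13 + 4/17) = (4/17)/(222/221) = 26/111, so E[T_1 | X_0 = 1] = 1/π_1 = (10/13 + 4/17)/(4/17) = (222/221)/(4/17) = 111/26.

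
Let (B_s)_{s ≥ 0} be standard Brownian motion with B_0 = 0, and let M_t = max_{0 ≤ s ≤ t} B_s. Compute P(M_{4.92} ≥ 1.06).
P(M_{4.92} ≥ 1.06) = 2·P(B_{4.92} ≥ 1.06) = 2(1 − Φ(1.06/√4.92)) ≈ 0.6327

By the reflection principle for Brownian motion, P(M_t ≥ a) = 2 · P(B_t ≥ a) for a ≥ 0. Since B_t ~ N(0, t), P(B_t ≥ 1.06) = 1 − Φ(1.06/√t) = 1 − Φ(1.06/√4.92) = 1 − Φ(0.4779). So
  P(M_{4.92} ≥ 1.06) = 2(1 − Φ(0.4779)) ≈ 0.6327.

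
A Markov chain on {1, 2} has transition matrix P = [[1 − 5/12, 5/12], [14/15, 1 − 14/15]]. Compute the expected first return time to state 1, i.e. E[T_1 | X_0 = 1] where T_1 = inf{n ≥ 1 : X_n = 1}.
E[T_1 | X_0 = 1] = 1/π_1 = 81/56

For an irreducible recurrent Markov chain with stationary distribution π, E[T_i | X_0 = i] = 1/π_i (Kac's formula). Here π_1 = (14/15)/(5/12 + 14/15) = (14/15)/(27/20) = 56/81, so E[T_1 | X_0 = 1] = 1/π_1 = (5/12 + 14/15)/(14/15) = (27/20)/(14/15) = 81/56.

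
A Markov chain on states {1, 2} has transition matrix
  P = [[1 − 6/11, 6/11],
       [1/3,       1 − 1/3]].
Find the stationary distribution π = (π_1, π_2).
π_1 = 11/29, π_2 = 18/29

Solve πP = π with π_1 + π_2 = 1. From πP = π: π_1 · (1 − 6/11) + π_2 · 1/3 = π_1 ⇒ π_2 · 1/3 = π_1 · 6/11 ⇒ π_2/π_1 = (6/11)/(1/3) = 18/11. Together with π_1 + π_2 = 1:
  π_1 = (1/3)/(6/11 + 1/3) = (1/3)/(29/33) = 11/29,
  π_2 = (6/11)/(6/11 + 1/3) = (6/11)/(29/33) = 18/29.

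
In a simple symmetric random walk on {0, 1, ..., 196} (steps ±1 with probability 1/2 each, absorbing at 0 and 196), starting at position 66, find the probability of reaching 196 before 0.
P(hit 196 before 0) = 66/196 = 33/98

Let u_k = P(hit 196 before 0 | start at k). Then u_0 = 0, u_196 = 1, and u_k = u_{k-1}/2 + u_{k+1}/2 for 1 ≤ k ≤ 195. This harmonic recurrence is solved by u_k = k/196, giving u_66 = 66/196 = 33/98.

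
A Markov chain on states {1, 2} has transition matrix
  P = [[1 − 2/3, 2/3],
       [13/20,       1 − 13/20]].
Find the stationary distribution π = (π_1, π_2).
π_1 = 39/79, π_2 = 40/79

Solve πP = π with π_1 + π_2 = 1. From πP = π: π_1 · (1 − 2/3) + π_2 · 13/20 = π_1 ⇒ π_2 · 13/20 = π_1 · 2/3 ⇒ π_2/π_1 = (2/3)/(13/20) = 40/39. Together with π_1 + π_2 = 1:
  π_1 = (13/20)/(2/3 + 13/20) = (13/20)/(79/60) = 39/79,
  π_2 = (2/3)/(2/3 + 13/20) = (2/3)/(79/60) = 40/79.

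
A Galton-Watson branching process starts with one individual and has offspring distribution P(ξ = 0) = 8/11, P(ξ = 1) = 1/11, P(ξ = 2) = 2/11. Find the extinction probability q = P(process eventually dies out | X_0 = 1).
q = 1

Mean offspring μ = 0·8/11 + 1·1/11 + 2·2/11 = 5/11 ≤ 1. For μ ≤ 1 with offspring not concentrated at 1, the Galton-Watson process goes extinct almost surely, so q = 1.
(Algebraic check: The pgf is f(s) = 8/11 + 1/11·s + 2/11·s². The extinction probability q is the smallest fixed point of f in [0, 1]. Setting s = f(s):
  2/11·s² + (1/11 − 1)·s + 8/11 = 0
  2/11·s² − (8/11 + 2/11)·s + 8/11 = 0
which factors as (s − 1)·(2/11·s − 8/11) = 0, giving roots s = 1 and s = (8/11)/(2/11) = 4. Since 4 ≥ 1, the smallest root in [0, 1] is s = 1.)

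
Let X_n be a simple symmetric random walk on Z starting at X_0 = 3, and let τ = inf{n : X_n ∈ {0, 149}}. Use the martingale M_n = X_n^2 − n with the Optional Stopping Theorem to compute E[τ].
E[τ] = 438

M_n = X_n^2 − n is a martingale (since E[X_{n+1}^2 | F_n] = X_n^2 + 1). By OST (τ has finite mean in a bounded region), E[M_τ] = E[M_0] = X_0^2 − 0 = 3^2 = 9. Also E[M_τ] = E[X_τ^2] − E[τ]. The walk exits at 0 or 149, with P(hit 149 first) = 3/149, so E[X_τ^2] = 149^2 · 3/149 + 0 = 447. Thus E[τ] = E[X_τ^2] − E[M_τ] = 447 − 9 = 438 = 3(149 − 3) = 438.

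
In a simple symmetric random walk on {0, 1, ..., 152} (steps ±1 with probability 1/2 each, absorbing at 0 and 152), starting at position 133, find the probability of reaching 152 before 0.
P(hit 152 before 0) = 133/152 = 7/8

Let u_k = P(hit 152 before 0 | start at k). Then u_0 = 0, u_152 = 1, and u_k = u_{k-1}/2 + u_{k+1}/2 for 1 ≤ k ≤ 151. This harmonic recurrence is solved by u_k = k/152, giving u_133 = 133/152 = 7/8.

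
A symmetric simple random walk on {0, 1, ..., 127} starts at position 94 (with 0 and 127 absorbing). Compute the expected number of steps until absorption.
E[τ | X_0 = 94] = 3102

Let v_k = E[τ | X_0 = k]. Boundary: v_0 = v_127 = 0. Recurrence: v_k = 1 + (v_{k-1} + v_{k+1})/2 for 1 ≤ k ≤ 126. The particular solution to v_k − (v_{k-1} + v_{k+1})/2 = 1 is v_k = −k^2. Adding homogeneous solution A + B k and matching boundaries gives v_k = k (127 − k). Substituting k = 94: v_94 = 94 · 33 = 3102.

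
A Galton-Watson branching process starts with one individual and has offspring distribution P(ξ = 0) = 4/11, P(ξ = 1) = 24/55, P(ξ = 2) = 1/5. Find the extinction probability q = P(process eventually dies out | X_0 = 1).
q = 1

Mean offspring μ = 0·4/11 + 1·24/55 + 2·1/5 = 46/55 ≤ 1. For μ ≤ 1 with offspring not concentrated at 1, the Galton-Watson process goes extinct almost surely, so q = 1.
(Algebraic check: The pgf is f(s) = 4/11 + 24/55·s + 1/5·s². The extinction probability q is the smallest fixed point of f in [0, 1]. Setting s = f(s):
  1/5·s² + (24/55 − 1)·s + 4/11 = 0
  1/5·s² − (4/11 + 1/5)·s + 4/11 = 0
which factors as (s − 1)·(1/5·s − 4/11) = 0, giving roots s = 1 and s = (4/11)/(1/5) = 20/11. Since 20/11 ≥ 1, the smallest root in [0, 1] is s = 1.)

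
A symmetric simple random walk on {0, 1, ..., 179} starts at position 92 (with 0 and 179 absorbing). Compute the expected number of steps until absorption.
E[τ | X_0 = 92] = 8004

Let v_k = E[τ | X_0 = k]. Boundary: v_0 = v_179 = 0. Recurrence: v_k = 1 + (v_{k-1} + v_{k+1})/2 for 1 ≤ k ≤ 178. The particular solution to v_k − (v_{k-1} + v_{k+1})/2 = 1 is v_k = −k^2. Adding homogeneous solution A + B k and matching boundaries gives v_k = k (179 − k). Substituting k = 92: v_92 = 92 · 87 = 8004.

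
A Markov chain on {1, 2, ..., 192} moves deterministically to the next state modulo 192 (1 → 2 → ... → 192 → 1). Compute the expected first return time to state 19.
E[T_19 | X_0 = 19] = 192

The chain cycles deterministically, so starting at state 19 it returns in exactly 192 steps. Equivalently, the stationary distribution is uniform π_j = 1/192 for every state j, so by Kac's formula E[T_19] = 1/π_19 = 192.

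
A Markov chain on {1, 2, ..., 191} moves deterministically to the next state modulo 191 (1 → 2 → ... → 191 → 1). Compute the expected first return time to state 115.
E[T_115 | X_0 = 115] = 191

The chain cycles deterministically, so starting at state 115 it returns in exactly 191 steps. Equivalently, the stationary distribution is uniform π_j = 1/191 for every state j, so by Kac's formula E[T_115] = 1/π_115 = 191.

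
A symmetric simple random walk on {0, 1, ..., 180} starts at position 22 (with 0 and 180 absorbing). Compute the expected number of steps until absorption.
E[τ | X_0 = 22] = 3476

Let v_k = E[τ | X_0 = k]. Boundary: v_0 = v_180 = 0. Recurrence: v_k = 1 + (v_{k-1} + v_{k+1})/2 for 1 ≤ k ≤ 179. The particular solution to v_k − (v_{k-1} + v_{k+1})/2 = 1 is v_k = −k^2. Adding homogeneous solution A + B k and matching boundaries gives v_k = k (180 − k). Substituting k = 22: v_22 = 22 · 158 = 3476.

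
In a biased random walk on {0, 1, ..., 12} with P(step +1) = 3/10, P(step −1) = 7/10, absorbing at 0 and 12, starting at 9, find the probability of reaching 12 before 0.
P(hit 12 before 0) = (1 − (7/3)^9) / (1 − (7/3)^12) = 3446253/43799860

Let u_k denote P(reach 12 before 0 | start at k). Boundary: u_0 = 0, u_12 = 1. Recurrence: u_k = 3/10·u_{k+1} + 7/10·u_{k-1} for 1 ≤ k ≤ 11. Try u_k = A + B·r^k with r = q/p = (7/10)/(3/10) = 7/3. Substitution satisfies the recurrence; boundary conditions give:
  u_k = (1 − r^k) / (1 − r^N) = (1 − (7/3)^9) / (1 − (7/3)^12) = 3446253/43799860.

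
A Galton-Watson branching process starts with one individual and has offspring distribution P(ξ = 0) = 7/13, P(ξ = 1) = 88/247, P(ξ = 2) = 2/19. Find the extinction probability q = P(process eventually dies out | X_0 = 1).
q = 1

Mean offspring μ = 0·7/13 + 1·88/247 + 2·2/19 = 140/247 ≤ 1. For μ ≤ 1 with offspring not concentrated at 1, the Galton-Watson process goes extinct almost surely, so q = 1.
(Algebraic check: The pgf is f(s) = 7/13 + 88/247·s + 2/19·s². The extinction probability q is the smallest fixed point of f in [0, 1]. Setting s = f(s):
  2/19·s² + (88/247 − 1)·s + 7/13 = 0
  2/19·s² − (7/13 + 2/19)·s + 7/13 = 0
which factors as (s − 1)·(2/19·s − 7/13) = 0, giving roots s = 1 and s = (7/13)/(2/19) = 133/26. Since 133/26 ≥ 1, the smallest root in [0, 1] is s = 1.)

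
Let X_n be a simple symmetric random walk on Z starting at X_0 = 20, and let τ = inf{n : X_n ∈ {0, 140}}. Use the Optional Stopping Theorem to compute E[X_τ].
E[X_τ] = 20

X_n is a martingale and τ is a bounded-mean stopping time (indeed τ is finite a.s. with bounded expectation since the walk is in a bounded region). By the OST, E[X_τ] = E[X_0] = 20. Equivalently: E[X_τ] = 140 · P(hit 140 first) + 0 · P(hit 0 first) = 140 · (20/140) = 20.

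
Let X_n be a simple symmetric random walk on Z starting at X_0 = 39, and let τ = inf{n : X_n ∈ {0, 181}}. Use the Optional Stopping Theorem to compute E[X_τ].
E[X_τ] = 39

X_n is a martingale and τ is a bounded-mean stopping time (indeed τ is finite a.s. with bounded expectation since the walk is in a bounded region). By the OST, E[X_τ] = E[X_0] = 39. Equivalently: E[X_τ] = 181 · P(hit 181 first) + 0 · P(hit 0 first) = 181 · (39/181) = 39.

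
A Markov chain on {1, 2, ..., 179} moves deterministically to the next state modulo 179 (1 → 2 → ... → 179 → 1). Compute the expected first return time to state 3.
E[T_3 | X_0 = 3] = 179

The chain cycles deterministically, so starting at state 3 it returns in exactly 179 steps. Equivalently, the stationary distribution is uniform π_j = 1/179 for every state j, so by Kac's formula E[T_3] = 1/π_3 = 179.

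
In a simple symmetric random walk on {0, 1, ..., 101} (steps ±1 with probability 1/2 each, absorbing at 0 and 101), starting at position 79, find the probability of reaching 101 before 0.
P(hit 101 before 0) = 79/101

Let u_k = P(hit 101 before 0 | start at k). Then u_0 = 0, u_101 = 1, and u_k = u_{k-1}/2 + u_{k+1}/2 for 1 ≤ k ≤ 100. This harmonic recurrence is solved by u_k = k/101, giving u_79 = 79/101.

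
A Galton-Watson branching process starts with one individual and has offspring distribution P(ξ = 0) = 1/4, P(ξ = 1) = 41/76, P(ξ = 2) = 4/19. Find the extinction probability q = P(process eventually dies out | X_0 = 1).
q = 1

Mean offspring μ = 0·1/4 + 1·41/76 + 2·4/19 = 73/76 ≤ 1. For μ ≤ 1 with offspring not concentrated at 1, the Galton-Watson process goes extinct almost surely, so q = 1.
(Algebraic check: The pgf is f(s) = 1/4 + 41/76·s + 4/19·s². The extinction probability q is the smallest fixed point of f in [0, 1]. Setting s = f(s):
  4/19·s² + (41/76 − 1)·s + 1/4 = 0
  4/19·s² − (1/4 + 4/19)·s + 1/4 = 0
which factors as (s − 1)·(4/19·s − 1/4) = 0, giving roots s = 1 and s = (1/4)/(4/19) = 19/16. Since 19/16 ≥ 1, the smallest root in [0, 1] is s = 1.)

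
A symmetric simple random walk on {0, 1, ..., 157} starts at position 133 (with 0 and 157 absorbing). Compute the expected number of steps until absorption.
E[τ | X_0 = 133] = 3192

Let v_k = E[τ | X_0 = k]. Boundary: v_0 = v_157 = 0. Recurrence: v_k = 1 + (v_{k-1} + v_{k+1})/2 for 1 ≤ k ≤ 156. The particular solution to v_k − (v_{k-1} + v_{k+1})/2 = 1 is v_k = −k^2. Adding homogeneous solution A + B k and matching boundaries gives v_k = k (157 − k). Substituting k = 133: v_133 = 133 · 24 = 3192.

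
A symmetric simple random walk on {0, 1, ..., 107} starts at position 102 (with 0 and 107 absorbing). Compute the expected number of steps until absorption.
E[τ | X_0 = 102] = 510

Let v_k = E[τ | X_0 = k]. Boundary: v_0 = v_107 = 0. Recurrence: v_k = 1 + (v_{k-1} + v_{k+1})/2 for 1 ≤ k ≤ 106. The particular solution to v_k − (v_{k-1} + v_{k+1})/2 = 1 is v_k = −k^2. Adding homogeneous solution A + B k and matching boundaries gives v_k = k (107 − k). Substituting k = 102: v_102 = 102 · 5 = 510.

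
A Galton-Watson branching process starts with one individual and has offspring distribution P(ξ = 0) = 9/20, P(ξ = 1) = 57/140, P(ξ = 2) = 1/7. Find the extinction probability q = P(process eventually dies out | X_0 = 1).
q = 1

Mean offspring μ = 0·9/20 + 1·57/140 + 2·1/7 = 97/140 ≤ 1. For μ ≤ 1 with offspring not concentrated at 1, the Galton-Watson process goes extinct almost surely, so q = 1.
(Algebraic check: The pgf is f(s) = 9/20 + 57/140·s + 1/7·s². The extinction probability q is the smallest fixed point of f in [0, 1]. Setting s = f(s):
  1/7·s² + (57/140 − 1)·s + 9/20 = 0
  1/7·s² − (9/20 + 1/7)·s + 9/20 = 0
which factors as (s − 1)·(1/7·s − 9/20) = 0, giving roots s = 1 and s = (9/20)/(1/7) = 63/20. Since 63/20 ≥ 1, the smallest root in [0, 1] is s = 1.)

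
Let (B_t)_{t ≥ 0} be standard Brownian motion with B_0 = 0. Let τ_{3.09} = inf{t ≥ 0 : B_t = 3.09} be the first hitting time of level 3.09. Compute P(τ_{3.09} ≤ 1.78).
P(τ_{3.09} ≤ 1.78) = 2(1 − Φ(3.09/√1.78)) = 2(1 − Φ(2.3161)) ≈ 0.0206

By the reflection principle for standard BM, P(τ_b ≤ t) = 2 · P(B_t ≥ b). Since B_t ~ N(0, t), P(B_t ≥ 3.09) = 1 − Φ(3.09/√t) = 1 − Φ(3.09/√1.78) = 1 − Φ(2.3161) ≈ 0.01028. Doubling: P(τ_{3.09} ≤ 1.78) ≈ 2 · 0.01028 = 0.02056 ≈ 0.0206.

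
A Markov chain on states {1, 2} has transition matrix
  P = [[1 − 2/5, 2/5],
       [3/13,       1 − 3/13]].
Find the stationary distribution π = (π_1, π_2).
π_1 = 15/41, π_2 = 26/41

Solve πP = π with π_1 + π_2 = 1. From πP = π: π_1 · (1 − 2/5) + π_2 · 3/13 = π_1 ⇒ π_2 · 3/13 = π_1 · 2/5 ⇒ π_2/π_1 = (2/5)/(3/13) = 26/15. Together with π_1 + π_2 = 1:
  π_1 = (3/13)/(2/5 + 3/13) = (3/13)/(41/65) = 15/41,
  π_2 = (2/5)/(2/5 + 3/13) = (2/5)/(41/65) = 26/41.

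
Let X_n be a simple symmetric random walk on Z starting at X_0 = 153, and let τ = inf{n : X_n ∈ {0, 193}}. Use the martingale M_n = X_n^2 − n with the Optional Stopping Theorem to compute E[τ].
E[τ] = 6120

M_n = X_n^2 − n is a martingale (since E[X_{n+1}^2 | F_n] = X_n^2 + 1). By OST (τ has finite mean in a bounded region), E[M_τ] = E[M_0] = X_0^2 − 0 = 153^2 = 23409. Also E[M_τ] = E[X_τ^2] − E[τ]. The walk exits at 0 or 193, with P(hit 193 first) = 153/193, so E[X_τ^2] = 193^2 · 153/193 + 0 = 29529. Thus E[τ] = E[X_τ^2] − E[M_τ] = 29529 − 23409 = 6120 = 153(193 − 153) = 6120.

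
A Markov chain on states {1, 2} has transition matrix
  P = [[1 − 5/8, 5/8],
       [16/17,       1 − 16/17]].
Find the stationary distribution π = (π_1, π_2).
π_1 = 128/213, π_2 = 85/213

Solve πP = π with π_1 + π_2 = 1. From πP = π: π_1 · (1 − 5/8) + π_2 · 16/17 = π_1 ⇒ π_2 · 16/17 = π_1 · 5/8 ⇒ π_2/π_1 = (5/8)/(16/17) = 85/128. Together with π_1 + π_2 = 1:
  π_1 = (16/17)/(5/8 + 16/17) = (16/17)/(213/136) = 128/213,
  π_2 = (5/8)/(5/8 + 16/17) = (5/8)/(213/136) = 85/213.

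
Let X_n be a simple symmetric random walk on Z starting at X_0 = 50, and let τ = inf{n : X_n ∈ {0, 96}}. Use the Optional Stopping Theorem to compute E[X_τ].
E[X_τ] = 50

X_n is a martingale and τ is a bounded-mean stopping time (indeed τ is finite a.s. with bounded expectation since the walk is in a bounded region). By the OST, E[X_τ] = E[X_0] = 50. Equivalently: E[X_τ] = 96 · P(hit 96 first) + 0 · P(hit 0 first) = 96 · (50/96) = 50.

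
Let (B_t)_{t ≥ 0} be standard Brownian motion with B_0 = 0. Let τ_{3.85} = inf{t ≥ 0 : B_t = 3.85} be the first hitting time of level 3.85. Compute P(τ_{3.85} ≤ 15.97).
P(τ_{3.85} ≤ 15.97) = 2(1 − Φ(3.85/√15.97)) = 2(1 − Φ(0.9634)) ≈ 0.3353

By the reflection principle for standard BM, P(τ_b ≤ t) = 2 · P(B_t ≥ b). Since B_t ~ N(0, t), P(B_t ≥ 3.85) = 1 − Φ(3.85/√t) = 1 − Φ(3.85/√15.97) = 1 − Φ(0.9634) ≈ 0.16767. Doubling: P(τ_{3.85} ≤ 15.97) ≈ 2 · 0.16767 = 0.33534 ≈ 0.3353.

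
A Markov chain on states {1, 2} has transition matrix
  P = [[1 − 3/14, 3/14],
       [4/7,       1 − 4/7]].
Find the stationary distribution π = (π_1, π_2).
π_1 = 8/11, π_2 = 3/11

Solve πP = π with π_1 + π_2 = 1. From πP = π: π_1 · (1 − 3/14) + π_2 · 4/7 = π_1 ⇒ π_2 · 4/7 = π_1 · 3/14 ⇒ π_2/π_1 = (3/14)/(4/7) = 3/8. Together with π_1 + π_2 = 1:
  π_1 = (4/7)/(3/14 + 4/7) = (4/7)/(11/14) = 8/11,
  π_2 = (3/14)/(3/14 + 4/7) = (3/14)/(11/14) = 3/11.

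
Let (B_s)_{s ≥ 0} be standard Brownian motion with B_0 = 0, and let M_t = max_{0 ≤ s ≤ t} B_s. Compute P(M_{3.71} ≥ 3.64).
P(M_{3.71} ≥ 3.64) = 2·P(B_{3.71} ≥ 3.64) = 2(1 − Φ(3.64/√3.71)) ≈ 0.0588

By the reflection principle for Brownian motion, P(M_t ≥ a) = 2 · P(B_t ≥ a) for a ≥ 0. Since B_t ~ N(0, t), P(B_t ≥ 3.64) = 1 − Φ(3.64/√t) = 1 − Φ(3.64/√3.71) = 1 − Φ(1.8898). So
  P(M_{3.71} ≥ 3.64) = 2(1 − Φ(1.8898)) ≈ 0.0588.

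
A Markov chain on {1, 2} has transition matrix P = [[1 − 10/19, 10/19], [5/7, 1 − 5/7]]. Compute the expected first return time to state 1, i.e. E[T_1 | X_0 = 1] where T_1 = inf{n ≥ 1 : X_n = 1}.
E[T_1 | X_0 = 1] = 1/π_1 = 33/19

For an irreducible recurrent Markov chain with stationary distribution π, E[T_i | X_0 = i] = 1/π_i (Kac's formula). Here π_1 = (5/7)/(10/19 + 5/7) = (5/7)/(165/133) = 19/33, so E[T_1 | X_0 = 1] = 1/π_1 = (10/19 + 5/7)/(5/7) = (165/133)/(5/7) = 33/19.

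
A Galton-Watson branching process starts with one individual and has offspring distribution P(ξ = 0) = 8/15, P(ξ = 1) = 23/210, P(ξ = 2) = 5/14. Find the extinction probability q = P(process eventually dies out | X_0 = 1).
q = 1

Mean offspring μ = 0·8/15 + 1·23/210 + 2·5/14 = 173/210 ≤ 1. For μ ≤ 1 with offspring not concentrated at 1, the Galton-Watson process goes extinct almost surely, so q = 1.
(Algebraic check: The pgf is f(s) = 8/15 + 23/210·s + 5/14·s². The extinction probability q is the smallest fixed point of f in [0, 1]. Setting s = f(s):
  5/14·s² + (23/210 − 1)·s + 8/15 = 0
  5/14·s² − (8/15 + 5/14)·s + 8/15 = 0
which factors as (s − 1)·(5/14·s − 8/15) = 0, giving roots s = 1 and s = (8/15)/(5/14) = 112/75. Since 112/75 ≥ 1, the smallest root in [0, 1] is s = 1.)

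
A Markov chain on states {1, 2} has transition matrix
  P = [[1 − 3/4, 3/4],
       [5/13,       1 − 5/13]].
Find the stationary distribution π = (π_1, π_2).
π_1 = 20/59, π_2 = 39/59

Solve πP = π with π_1 + π_2 = 1. From πP = π: π_1 · (1 − 3/4) + π_2 · 5/13 = π_1 ⇒ π_2 · 5/13 = π_1 · 3/4 ⇒ π_2/π_1 = (3/4)/(5/13) = 39/20. Together with π_1 + π_2 = 1:
  π_1 = (5/13)/(3/4 + 5/13) = (5/13)/(59/52) = 20/59,
  π_2 = (3/4)/(3/4 + 5/13) = (3/4)/(59/52) = 39/59.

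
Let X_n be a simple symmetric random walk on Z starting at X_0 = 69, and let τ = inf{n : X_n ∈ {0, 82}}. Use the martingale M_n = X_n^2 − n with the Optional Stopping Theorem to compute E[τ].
E[τ] = 897

M_n = X_n^2 − n is a martingale (since E[X_{n+1}^2 | F_n] = X_n^2 + 1). By OST (τ has finite mean in a bounded region), E[M_τ] = E[M_0] = X_0^2 − 0 = 69^2 = 4761. Also E[M_τ] = E[X_τ^2] − E[τ]. The walk exits at 0 or 82, with P(hit 82 first) = 69/82, so E[X_τ^2] = 82^2 · 69/82 + 0 = 5658. Thus E[τ] = E[X_τ^2] − E[M_τ] = 5658 − 4761 = 897 = 69(82 − 69) = 897.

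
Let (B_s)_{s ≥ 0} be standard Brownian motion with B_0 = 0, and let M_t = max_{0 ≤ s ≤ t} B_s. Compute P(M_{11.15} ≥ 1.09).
P(M_{11.15} ≥ 1.09) = 2·P(B_{11.15} ≥ 1.09) = 2(1 − Φ(1.09/√11.15)) ≈ 0.7441

By the reflection principle for Brownian motion, P(M_t ≥ a) = 2 · P(B_t ≥ a) for a ≥ 0. Since B_t ~ N(0, t), P(B_t ≥ 1.09) = 1 − Φ(1.09/√t) = 1 − Φ(1.09/√11.15) = 1 − Φ(0.3264). So
  P(M_{11.15} ≥ 1.09) = 2(1 − Φ(0.3264)) ≈ 0.7441.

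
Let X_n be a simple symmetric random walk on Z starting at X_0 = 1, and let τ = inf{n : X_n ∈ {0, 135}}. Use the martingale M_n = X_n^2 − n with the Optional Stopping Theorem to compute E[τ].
E[τ] = 134

M_n = X_n^2 − n is a martingale (since E[X_{n+1}^2 | F_n] = X_n^2 + 1). By OST (τ has finite mean in a bounded region), E[M_τ] = E[M_0] = X_0^2 − 0 = 1^2 = 1. Also E[M_τ] = E[X_τ^2] − E[τ]. The walk exits at 0 or 135, with P(hit 135 first) = 1/135, so E[X_τ^2] = 135^2 · 1/135 + 0 = 135. Thus E[τ] = E[X_τ^2] − E[M_τ] = 135 − 1 = 134 = 1(135 − 1) = 134.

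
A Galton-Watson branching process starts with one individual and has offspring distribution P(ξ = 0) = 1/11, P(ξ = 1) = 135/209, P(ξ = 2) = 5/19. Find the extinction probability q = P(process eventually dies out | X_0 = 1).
q = 19/55

The pgf is f(s) = 1/11 + 135/209·s + 5/19·s². The extinction probability q is the smallest fixed point of f in [0, 1]. Setting s = f(s):
  5/19·s² + (135/209 − 1)·s + 1/11 = 0
  5/19·s² − (1/11 + 5/19)·s + 1/11 = 0
which factors as (s − 1)·(5/19·s − 1/11) = 0, giving roots s = 1 and s = (1/11)/(5/19) = 19/55.
Mean offspring μ = 135/209 + 2·5/19 = 245/209 > 1 (supercritical), so q < 1. The extinction probability is the smaller root: q = (1/11)/(5/19) = 19/55.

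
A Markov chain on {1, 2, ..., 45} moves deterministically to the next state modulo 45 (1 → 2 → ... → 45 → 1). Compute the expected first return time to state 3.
E[T_3 | X_0 = 3] = 45

The chain cycles deterministically, so starting at state 3 it returns in exactly 45 steps. Equivalently, the stationary distribution is uniform π_j = 1/45 for every state j, so by Kac's formula E[T_3] = 1/π_3 = 45.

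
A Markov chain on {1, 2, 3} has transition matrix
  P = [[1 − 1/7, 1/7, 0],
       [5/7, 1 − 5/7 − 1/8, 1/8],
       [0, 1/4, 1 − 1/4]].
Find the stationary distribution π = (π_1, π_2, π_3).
π = (10/13, 2/13, 1/13)

This is a birth-death chain on three states, which satisfies detailed balance: π_1 · P_{12} = π_2 · P_{21} and π_2 · P_{23} = π_3 · P_{32}.
From π_1 · 1/7 = π_2 · 5/7: π_2/π_1 = (1/7)/(5/7) = 1/5.
From π_2 · 1/8 = π_3 · 1/4: π_3/π_2 = (1/8)/(1/4) = 1/2.
Take π_1 proportional to 1; then unnormalized π = (1, 1/5, 1/10). Normalize by dividing by the sum 13/10:
  π = (10/13, 2/13, 1/13).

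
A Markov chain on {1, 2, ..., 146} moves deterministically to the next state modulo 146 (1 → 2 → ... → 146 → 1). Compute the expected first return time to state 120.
E[T_120 | X_0 = 120] = 146

The chain cycles deterministically, so starting at state 120 it returns in exactly 146 steps. Equivalently, the stationary distribution is uniform π_j = 1/146 for every state j, so by Kac's formula E[T_120] = 1/π_120 = 146.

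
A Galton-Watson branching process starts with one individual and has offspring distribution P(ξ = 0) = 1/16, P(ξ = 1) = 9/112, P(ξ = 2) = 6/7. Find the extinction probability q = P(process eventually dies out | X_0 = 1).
q = 7/96

The pgf is f(s) = 1/16 + 9/112·s + 6/7·s². The extinction probability q is the smallest fixed point of f in [0, 1]. Setting s = f(s):
  6/7·s² + (9/112 − 1)·s + 1/16 = 0
  6/7·s² − (1/16 + 6/7)·s + 1/16 = 0
which factors as (s − 1)·(6/7·s − 1/16) = 0, giving roots s = 1 and s = (1/16)/(6/7) = 7/96.
Mean offspring μ = 9/112 + 2·6/7 = 201/112 > 1 (supercritical), so q < 1. The extinction probability is the smaller root: q = (1/16)/(6/7) = 7/96.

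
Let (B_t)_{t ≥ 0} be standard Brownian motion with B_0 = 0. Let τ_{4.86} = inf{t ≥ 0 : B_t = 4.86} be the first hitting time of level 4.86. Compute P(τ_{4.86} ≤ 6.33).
P(τ_{4.86} ≤ 6.33) = 2(1 − Φ(4.86/√6.33)) = 2(1 − Φ(1.9317)) ≈ 0.0534

By the reflection principle for standard BM, P(τ_b ≤ t) = 2 · P(B_t ≥ b). Since B_t ~ N(0, t), P(B_t ≥ 4.86) = 1 − Φ(4.86/√t) = 1 − Φ(4.86/√6.33) = 1 − Φ(1.9317) ≈ 0.02670. Doubling: P(τ_{4.86} ≤ 6.33) ≈ 2 · 0.02670 = 0.05340 ≈ 0.0534.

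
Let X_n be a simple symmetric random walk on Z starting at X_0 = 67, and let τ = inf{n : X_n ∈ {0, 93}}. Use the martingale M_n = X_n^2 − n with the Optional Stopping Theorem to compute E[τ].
E[τ] = 1742

M_n = X_n^2 − n is a martingale (since E[X_{n+1}^2 | F_n] = X_n^2 + 1). By OST (τ has finite mean in a bounded region), E[M_τ] = E[M_0] = X_0^2 − 0 = 67^2 = 4489. Also E[M_τ] = E[X_τ^2] − E[τ]. The walk exits at 0 or 93, with P(hit 93 first) = 67/93, so E[X_τ^2] = 93^2 · 67/93 + 0 = 6231. Thus E[τ] = E[X_τ^2] − E[M_τ] = 6231 − 4489 = 1742 = 67(93 − 67) = 1742.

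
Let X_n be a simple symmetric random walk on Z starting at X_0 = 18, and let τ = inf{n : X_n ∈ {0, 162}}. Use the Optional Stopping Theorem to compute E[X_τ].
E[X_τ] = 18

X_n is a martingale and τ is a bounded-mean stopping time (indeed τ is finite a.s. with bounded expectation since the walk is in a bounded region). By the OST, E[X_τ] = E[X_0] = 18. Equivalently: E[X_τ] = 162 · P(hit 162 first) + 0 · P(hit 0 first) = 162 · (18/162) = 18.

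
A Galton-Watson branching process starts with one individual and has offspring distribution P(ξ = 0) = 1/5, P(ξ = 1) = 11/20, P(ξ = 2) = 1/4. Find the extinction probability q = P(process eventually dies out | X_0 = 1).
q = 4/5

The pgf is f(s) = 1/5 + 11/20·s + 1/4·s². The extinction probability q is the smallest fixed point of f in [0, 1]. Setting s = f(s):
  1/4·s² + (11/20 − 1)·s + 1/5 = 0
  1/4·s² − (1/5 + 1/4)·s + 1/5 = 0
which factors as (s − 1)·(1/4·s − 1/5) = 0, giving roots s = 1 and s = (1/5)/(1/4) = 4/5.
Mean offspring μ = 11/20 + 2·1/4 = 21/20 > 1 (supercritical), so q < 1. The extinction probability is the smaller root: q = (1/5)/(1/4) = 4/5.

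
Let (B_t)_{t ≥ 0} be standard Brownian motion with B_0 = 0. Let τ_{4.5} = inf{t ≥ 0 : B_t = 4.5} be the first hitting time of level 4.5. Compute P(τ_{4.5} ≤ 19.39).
P(τ_{4.5} ≤ 19.39) = 2(1 − Φ(4.5/√19.39)) = 2(1 − Φ(1.0219)) ≈ 0.3068

By the reflection principle for standard BM, P(τ_b ≤ t) = 2 · P(B_t ≥ b). Since B_t ~ N(0, t), P(B_t ≥ 4.5) = 1 − Φ(4.5/√t) = 1 − Φ(4.5/√19.39) = 1 − Φ(1.0219) ≈ 0.15341. Doubling: P(τ_{4.5} ≤ 19.39) ≈ 2 · 0.15341 = 0.30682 ≈ 0.3068.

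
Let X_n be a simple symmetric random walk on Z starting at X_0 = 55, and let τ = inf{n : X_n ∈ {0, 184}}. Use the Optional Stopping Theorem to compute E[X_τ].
E[X_τ] = 55

X_n is a martingale and τ is a bounded-mean stopping time (indeed τ is finite a.s. with bounded expectation since the walk is in a bounded region). By the OST, E[X_τ] = E[X_0] = 55. Equivalently: E[X_τ] = 184 · P(hit 184 first) + 0 · P(hit 0 first) = 184 · (55/184) = 55.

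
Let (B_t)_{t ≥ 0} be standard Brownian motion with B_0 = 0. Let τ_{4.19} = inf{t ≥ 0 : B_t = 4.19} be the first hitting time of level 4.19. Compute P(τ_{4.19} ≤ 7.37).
P(τ_{4.19} ≤ 7.37) = 2(1 − Φ(4.19/√7.37)) = 2(1 − Φ(1.5434)) ≈ 0.1227

By the reflection principle for standard BM, P(τ_b ≤ t) = 2 · P(B_t ≥ b). Since B_t ~ N(0, t), P(B_t ≥ 4.19) = 1 − Φ(4.19/√t) = 1 − Φ(4.19/√7.37) = 1 − Φ(1.5434) ≈ 0.06137. Doubling: P(τ_{4.19} ≤ 7.37) ≈ 2 · 0.06137 = 0.12274 ≈ 0.1227.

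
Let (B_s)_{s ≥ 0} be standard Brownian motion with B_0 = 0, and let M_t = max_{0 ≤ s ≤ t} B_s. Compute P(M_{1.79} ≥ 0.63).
P(M_{1.79} ≥ 0.63) = 2·P(B_{1.79} ≥ 0.63) = 2(1 − Φ(0.63/√1.79)) ≈ 0.6377

By the reflection principle for Brownian motion, P(M_t ≥ a) = 2 · P(B_t ≥ a) for a ≥ 0. Since B_t ~ N(0, t), P(B_t ≥ 0.63) = 1 − Φ(0.63/√t) = 1 − Φ(0.63/√1.79) = 1 − Φ(0.4709). So
  P(M_{1.79} ≥ 0.63) = 2(1 − Φ(0.4709)) ≈ 0.6377.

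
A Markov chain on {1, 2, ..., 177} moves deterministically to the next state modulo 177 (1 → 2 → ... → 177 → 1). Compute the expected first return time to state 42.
E[T_42 | X_0 = 42] = 177

The chain cycles deterministically, so starting at state 42 it returns in exactly 177 steps. Equivalently, the stationary distribution is uniform π_j = 1/177 for every state j, so by Kac's formula E[T_42] = 1/π_42 = 177.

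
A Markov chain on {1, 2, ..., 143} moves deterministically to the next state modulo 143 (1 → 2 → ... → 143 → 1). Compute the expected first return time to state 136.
E[T_136 | X_0 = 136] = 143

The chain cycles deterministically, so starting at state 136 it returns in exactly 143 steps. Equivalently, the stationary distribution is uniform π_j = 1/143 for every state j, so by Kac's formula E[T_136] = 1/π_136 = 143.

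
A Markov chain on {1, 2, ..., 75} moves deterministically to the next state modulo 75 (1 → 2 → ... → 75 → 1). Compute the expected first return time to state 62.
E[T_62 | X_0 = 62] = 75

The chain cycles deterministically, so starting at state 62 it returns in exactly 75 steps. Equivalently, the stationary distribution is uniform π_j = 1/75 for every state j, so by Kac's formula E[T_62] = 1/π_62 = 75.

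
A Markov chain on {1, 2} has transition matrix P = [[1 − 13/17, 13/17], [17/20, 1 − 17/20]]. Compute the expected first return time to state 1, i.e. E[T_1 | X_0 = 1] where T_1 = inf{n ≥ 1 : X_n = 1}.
E[T_1 | X_0 = 1] = 1/π_1 = 549/289

For an irreducible recurrent Markov chain with stationary distribution π, E[T_i | X_0 = i] = 1/π_i (Kac's formula). Here π_1 = (17/20)/(13/17 + 17/20) = (17/20)/(549/340) = 289/549, so E[T_1 | X_0 = 1] = 1/π_1 = (13/17 + 17/20)/(17/20) = (549/340)/(17/20) = 549/289.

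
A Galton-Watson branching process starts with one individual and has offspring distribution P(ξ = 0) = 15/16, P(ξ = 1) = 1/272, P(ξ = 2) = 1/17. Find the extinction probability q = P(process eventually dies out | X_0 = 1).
q = 1

Mean offspring μ = 0·15/16 + 1·1/272 + 2·1/17 = 33/272 ≤ 1. For μ ≤ 1 with offspring not concentrated at 1, the Galton-Watson process goes extinct almost surely, so q = 1.
(Algebraic check: The pgf is f(s) = 15/16 + 1/272·s + 1/17·s². The extinction probability q is the smallest fixed point of f in [0, 1]. Setting s = f(s):
  1/17·s² + (1/272 − 1)·s + 15/16 = 0
  1/17·s² − (15/16 + 1/17)·s + 15/16 = 0
which factors as (s − 1)·(1/17·s − 15/16) = 0, giving roots s = 1 and s = (15/16)/(1/17) = 255/16. Since 255/16 ≥ 1, the smallest root in [0, 1] is s = 1.)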